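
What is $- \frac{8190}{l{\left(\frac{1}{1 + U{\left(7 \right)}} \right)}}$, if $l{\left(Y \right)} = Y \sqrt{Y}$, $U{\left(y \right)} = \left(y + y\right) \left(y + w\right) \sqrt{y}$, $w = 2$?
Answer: $- 8190 \left(1 + 126 \sqrt{7}\right)^{\frac{3}{2}} \approx -5.0074 \cdot 10^{7}$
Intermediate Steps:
$U{\left(y \right)} = 2 y^{\frac{3}{2}} \left(2 + y\right)$ ($U{\left(y \right)} = \left(y + y\right) \left(y + 2\right) \sqrt{y} = 2 y \left(2 + y\right) \sqrt{y} = 2 y^{\frac{3}{2}} \left(2 + y\right)$)
$l{\left(Y \right)} = Y^{\frac{3}{2}}$
$- \frac{8190}{l{\left(\frac{1}{1 + U{\left(7 \right)}} \right)}} = - \frac{8190}{\left(\frac{1}{1 + 2 \cdot 7^{\frac{3}{2}} \left(2 + 7\right)}\right)^{\frac{3}{2}}} = - \frac{8190}{\left(\frac{1}{1 + 2 \cdot 7 \sqrt{7} \cdot 9}\right)^{\frac{3}{2}}} = - \frac{8190}{\left(\frac{1}{1 + 126 \sqrt{7}}\right)^{\frac{3}{2}}} = - \frac{8190}{\frac{1}{\left(1 + 126 \sqrt{7}\right)^{\frac{3}{2}}}} = - 8190 \left(1 + 126 \sqrt{7}\right)^{\frac{3}{2}}$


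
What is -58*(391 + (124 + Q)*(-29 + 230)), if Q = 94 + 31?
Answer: -2925520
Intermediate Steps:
Q = 125
-58*(391 + (124 + Q)*(-29 + 230)) = -58*(391 + (124 + 125)*(-29 + 230)) = -58*(391 + 249*201) = -58*(391 + 50049) = -58*50440 = -2925520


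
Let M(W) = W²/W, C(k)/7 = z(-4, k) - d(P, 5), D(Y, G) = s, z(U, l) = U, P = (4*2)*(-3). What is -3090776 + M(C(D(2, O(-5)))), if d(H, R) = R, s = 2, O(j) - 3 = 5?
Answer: -3090839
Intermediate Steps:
P = -24 (P = 8*(-3) = -24)
O(j) = 8 (O(j) = 3 + 5 = 8)
D(Y, G) = 2
C(k) = -63 (C(k) = 7*(-4 - 1*5) = 7*(-4 - 5) = 7*(-9) = -63)
M(W) = W
-3090776 + M(C(D(2, O(-5)))) = -3090776 - 63 = -3090839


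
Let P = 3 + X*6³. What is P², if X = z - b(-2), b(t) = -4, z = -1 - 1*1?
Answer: 189225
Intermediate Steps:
z = -2 (z = -1 - 1 = -2)
X = 2 (X = -2 - 1*(-4) = -2 + 4 = 2)
P = 435 (P = 3 + 2*6³ = 3 + 2*216 = 3 + 432 = 435)
P² = 435² = 189225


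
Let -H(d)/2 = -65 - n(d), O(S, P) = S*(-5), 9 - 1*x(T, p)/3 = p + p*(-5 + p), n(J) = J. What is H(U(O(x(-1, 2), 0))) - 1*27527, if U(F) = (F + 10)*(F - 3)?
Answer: 45863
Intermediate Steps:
x(T, p) = 27 - 3*p - 3*p*(-5 + p) (x(T, p) = 27 - 3*(p + p*(-5 + p)) = 27 + (-3*p - 3*p*(-5 + p)) = 27 - 3*p - 3*p*(-5 + p))
O(S, P) = -5*S
U(F) = (-3 + F)*(10 + F) (U(F) = (10 + F)*(-3 + F) = (-3 + F)*(10 + F))
H(d) = 130 + 2*d (H(d) = -2*(-65 - d) = 130 + 2*d)
H(U(O(x(-1, 2), 0))) - 1*27527 = (130 + 2*(-30 + (-5*(27 - 3*2² + 12*2))² + 7*(-5*(27 - 3*2² + 12*2)))) - 1*27527 = (130 + 2*(-30 + (-5*(27 - 3*4 + 24))² + 7*(-5*(27 - 3*4 + 24)))) - 27527 = (130 + 2*(-30 + (-5*(27 - 12 + 24))² + 7*(-5*(27 - 12 + 24)))) - 27527 = (130 + 2*(-30 + (-5*39)² + 7*(-5*39))) - 27527 = (130 + 2*(-30 + (-195)² + 7*(-195))) - 27527 = (130 + 2*(-30 + 38025 - 1365)) - 27527 = (130 + 2*36630) - 27527 = (130 + 73260) - 27527 = 73390 - 27527 = 45863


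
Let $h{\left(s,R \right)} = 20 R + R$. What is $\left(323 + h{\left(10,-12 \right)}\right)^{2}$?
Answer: $5041$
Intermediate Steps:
$h{\left(s,R \right)} = 21 R$
$\left(323 + h{\left(10,-12 \right)}\right)^{2} = \left(323 + 21 \left(-12\right)\right)^{2} = \left(323 - 252\right)^{2} = 71^{2} = 5041$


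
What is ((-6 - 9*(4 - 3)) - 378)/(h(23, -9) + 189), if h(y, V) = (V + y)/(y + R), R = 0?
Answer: -9039/4361 ≈ -2.0727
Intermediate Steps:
h(y, V) = (V + y)/y (h(y, V) = (V + y)/(y + 0) = (V + y)/y)
((-6 - 9*(4 - 3)) - 378)/(h(23, -9) + 189) = ((-6 - 9*(4 - 3)) - 378)/((-9 + 23)/23 + 189) = ((-6 - 9*1) - 378)/((1/23)*14 + 189) = ((-6 - 9) - 378)/(14/23 + 189) = (-15 - 378)/(4361/23) = (23/4361)*(-393) = -9039/4361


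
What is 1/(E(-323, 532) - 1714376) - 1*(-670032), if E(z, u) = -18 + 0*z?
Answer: 1148698840607/1714394 ≈ 6.7003e+5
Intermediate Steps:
E(z, u) = -18 (E(z, u) = -18 + 0 = -18)
1/(E(-323, 532) - 1714376) - 1*(-670032) = 1/(-18 - 1714376) - 1*(-670032) = 1/(-1714394) + 670032 = -1/1714394 + 670032 = 1148698840607/1714394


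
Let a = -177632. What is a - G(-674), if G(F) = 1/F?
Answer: -119723967/674 ≈ -1.7763e+5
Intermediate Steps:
a - G(-674) = -177632 - 1/(-674) = -177632 - 1*(-1/674) = -177632 + 1/674 = -119723967/674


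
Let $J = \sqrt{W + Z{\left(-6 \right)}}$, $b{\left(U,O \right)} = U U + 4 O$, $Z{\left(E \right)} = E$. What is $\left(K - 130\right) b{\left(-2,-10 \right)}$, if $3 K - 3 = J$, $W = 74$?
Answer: $4644 - 24 \sqrt{17} \approx 4545.0$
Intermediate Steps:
$b{\left(U,O \right)} = U^{2} + 4 O$
$J = 2 \sqrt{17}$ ($J = \sqrt{74 - 6} = \sqrt{68} = 2 \sqrt{17} \approx 8.2462$)
$K = 1 + \frac{2 \sqrt{17}}{3} \approx 3.7487$
$\left(K - 130\right) b{\left(-2,-10 \right)} = \left(\left(1 + \frac{2 \sqrt{17}}{3}\right) - 130\right) \left(\left(-2\right)^{2} + 4 \left(-10\right)\right) = \left(\left(1 + \frac{2 \sqrt{17}}{3}\right) - 130\right) \left(4 - 40\right) = \left(-129 + \frac{2 \sqrt{17}}{3}\right) \left(-36\right) = 4644 - 24 \sqrt{17}$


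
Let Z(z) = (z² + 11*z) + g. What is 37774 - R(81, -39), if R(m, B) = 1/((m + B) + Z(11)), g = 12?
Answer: 11181103/296 ≈ 37774.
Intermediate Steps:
Z(z) = 12 + z² + 11*z (Z(z) = (z² + 11*z) + 12 = 12 + z² + 11*z)
R(m, B) = 1/(254 + B + m) (R(m, B) = 1/((m + B) + (12 + 11² + 11*11)) = 1/((B + m) + (12 + 121 + 121)) = 1/((B + m) + 254) = 1/(254 + B + m))
37774 - R(81, -39) = 37774 - 1/(254 - 39 + 81) = 37774 - 1/296 = 11181103/296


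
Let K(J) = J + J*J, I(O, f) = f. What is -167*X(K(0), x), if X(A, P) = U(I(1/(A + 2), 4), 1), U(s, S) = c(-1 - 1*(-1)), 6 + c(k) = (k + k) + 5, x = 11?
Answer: 167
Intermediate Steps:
c(k) = -1 + 2*k (c(k) = -6 + ((k + k) + 5) = -6 + (2*k + 5) = -6 + (5 + 2*k) = -1 + 2*k)
U(s, S) = -1 (U(s, S) = -1 + 2*(-1 - 1*(-1)) = -1 + 2*(-1 + 1) = -1 + 2*0 = -1 + 0 = -1)
K(J) = J + J²
X(A, P) = -1
-167*X(K(0), x) = -167*(-1) = 167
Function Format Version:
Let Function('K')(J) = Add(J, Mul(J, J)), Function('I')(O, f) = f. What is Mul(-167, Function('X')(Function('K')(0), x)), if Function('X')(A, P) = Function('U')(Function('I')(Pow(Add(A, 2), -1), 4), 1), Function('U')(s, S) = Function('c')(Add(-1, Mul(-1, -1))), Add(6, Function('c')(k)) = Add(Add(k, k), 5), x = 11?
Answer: 167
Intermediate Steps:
Function('c')(k) = Add(-1, Mul(2, k)) (Function('c')(k) = Add(-6, Add(Add(k, k), 5)) = Add(-6, Add(Mul(2, k), 5)) = Add(-6, Add(5, Mul(2, k))) = Add(-1, Mul(2, k)))
Function('U')(s, S) = -1 (Function('U')(s, S) = Add(-1, Mul(2, Add(-1, Mul(-1, -1)))) = Add(-1, Mul(2, Add(-1, 1))) = Add(-1, Mul(2, 0)) = Add(-1, 0) = -1)
Function('K')(J) = Add(J, Pow(J, 2))
Function('X')(A, P) = -1
Mul(-167, Function('X')(Function('K')(0), x)) = Mul(-167, -1) = 167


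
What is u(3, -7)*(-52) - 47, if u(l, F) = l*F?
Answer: 1045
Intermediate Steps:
u(l, F) = F*l
u(3, -7)*(-52) - 47 = -7*3*(-52) - 47 = -21*(-52) - 47 = 1092 - 47 = 1045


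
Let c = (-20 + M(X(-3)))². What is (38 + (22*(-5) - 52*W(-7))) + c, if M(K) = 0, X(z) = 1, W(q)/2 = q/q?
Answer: 224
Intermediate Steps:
W(q) = 2 (W(q) = 2*(q/q) = 2*1 = 2)
c = 400 (c = (-20 + 0)² = (-20)² = 400)
(38 + (22*(-5) - 52*W(-7))) + c = (38 + (22*(-5) - 52*2)) + 400 = (38 + (-110 - 104)) + 400 = (38 - 214) + 400 = -176 + 400 = 224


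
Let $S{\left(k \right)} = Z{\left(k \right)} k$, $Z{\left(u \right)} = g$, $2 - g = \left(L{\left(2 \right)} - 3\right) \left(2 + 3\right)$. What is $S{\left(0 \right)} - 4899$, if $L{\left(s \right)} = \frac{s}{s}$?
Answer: $-4899$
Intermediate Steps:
$L{\left(s \right)} = 1$
$g = 12$ ($g = 2 - \left(1 - 3\right) \left(2 + 3\right) = 2 - \left(-2\right) 5 = 2 - -10 = 2 + 10 = 12$)
$Z{\left(u \right)} = 12$
$S{\left(k \right)} = 12 k$
$S{\left(0 \right)} - 4899 = 12 \cdot 0 - 4899 = 0 - 4899 = -4899$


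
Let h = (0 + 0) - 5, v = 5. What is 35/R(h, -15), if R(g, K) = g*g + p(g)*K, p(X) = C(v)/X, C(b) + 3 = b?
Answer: 35/31 ≈ 1.1290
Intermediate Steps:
C(b) = -3 + b
h = -5 (h = 0 - 5 = -5)
p(X) = 2/X (p(X) = (-3 + 5)/X = 2/X)
R(g, K) = g² + 2*K/g (R(g, K) = g*g + (2/g)*K = g² + 2*K/g)
35/R(h, -15) = 35/((((-5)³ + 2*(-15))/(-5))) = 35/((-(-125 - 30)/5)) = 35/((-⅕*(-155))) = 35/31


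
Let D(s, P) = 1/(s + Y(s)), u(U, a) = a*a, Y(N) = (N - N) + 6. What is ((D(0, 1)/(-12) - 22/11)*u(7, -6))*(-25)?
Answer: 3625/2 ≈ 1812.5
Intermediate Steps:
Y(N) = 6 (Y(N) = 0 + 6 = 6)
u(U, a) = a**2
D(s, P) = 1/(6 + s) (D(s, P) = 1/(s + 6) = 1/(6 + s))
((D(0, 1)/(-12) - 22/11)*u(7, -6))*(-25) = ((1/((6 + 0)*(-12)) - 22/11)*(-6)**2)*(-25) = ((-1/12/6 - 22*1/11)*36)*(-25) = (((1/6)*(-1/12) - 2)*36)*(-25) = ((-1/72 - 2)*36)*(-25) = -145/72*36*(-25) = -145/2*(-25) = 3625/2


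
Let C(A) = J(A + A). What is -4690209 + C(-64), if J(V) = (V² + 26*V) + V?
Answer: -4677281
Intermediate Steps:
J(V) = V² + 27*V
C(A) = 2*A*(27 + 2*A) (C(A) = (A + A)*(27 + (A + A)) = (2*A)*(27 + 2*A) = 2*A*(27 + 2*A))
-4690209 + C(-64) = -4690209 + 2*(-64)*(27 + 2*(-64)) = -4690209 + 2*(-64)*(27 - 128) = -4690209 + 2*(-64)*(-101) = -4690209 + 12928 = -4677281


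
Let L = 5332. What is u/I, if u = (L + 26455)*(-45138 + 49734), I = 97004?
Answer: 36523263/24251 ≈ 1506.1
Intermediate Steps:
u = 146093052 (u = (5332 + 26455)*(-45138 + 49734) = 31787*4596 = 146093052)
u/I = 146093052/97004 = 146093052*(1/97004) = 36523263/24251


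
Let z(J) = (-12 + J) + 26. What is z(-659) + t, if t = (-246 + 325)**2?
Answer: 5596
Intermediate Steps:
z(J) = 14 + J
t = 6241 (t = 79**2 = 6241)
z(-659) + t = (14 - 659) + 6241 = -645 + 6241 = 5596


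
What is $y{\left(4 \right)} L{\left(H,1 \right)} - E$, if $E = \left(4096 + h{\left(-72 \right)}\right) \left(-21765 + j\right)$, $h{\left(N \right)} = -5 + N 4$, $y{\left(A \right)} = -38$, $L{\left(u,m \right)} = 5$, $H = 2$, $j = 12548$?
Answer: $35052061$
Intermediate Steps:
$h{\left(N \right)} = -5 + 4 N$
$E = -35052251$ ($E = \left(4096 + \left(-5 + 4 \left(-72\right)\right)\right) \left(-21765 + 12548\right) = \left(4096 - 293\right) \left(-9217\right) = 3803 \left(-9217\right) = -35052251$)
$y{\left(4 \right)} L{\left(H,1 \right)} - E = \left(-38\right) 5 - -35052251 = -190 + 35052251 = 35052061$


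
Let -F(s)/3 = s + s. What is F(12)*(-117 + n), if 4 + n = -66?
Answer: 13464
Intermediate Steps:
F(s) = -6*s (F(s) = -3*(s + s) = -6*s)
n = -70 (n = -4 - 66 = -70)
F(12)*(-117 + n) = (-6*12)*(-117 - 70) = -72*(-187) = 13464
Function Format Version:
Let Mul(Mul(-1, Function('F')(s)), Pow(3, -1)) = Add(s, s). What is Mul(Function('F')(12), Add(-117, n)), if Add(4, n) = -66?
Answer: 13464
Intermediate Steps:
Function('F')(s) = Mul(-6, s) (Function('F')(s) = Mul(-3, Add(s, s)) = Mul(-3, Mul(2, s)) = Mul(-6, s))
n = -70 (n = Add(-4, -66) = -70)
Mul(Function('F')(12), Add(-117, n)) = Mul(Mul(-6, 12), Add(-117, -70)) = Mul(-72, -187) = 13464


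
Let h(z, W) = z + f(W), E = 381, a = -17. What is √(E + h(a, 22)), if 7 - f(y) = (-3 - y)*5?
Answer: 4*√31 ≈ 22.271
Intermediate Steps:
f(y) = 22 + 5*y (f(y) = 7 - (-3 - y)*5 = 7 - (-15 - 5*y) = 7 + (15 + 5*y) = 22 + 5*y)
h(z, W) = 22 + z + 5*W (h(z, W) = z + (22 + 5*W) = 22 + z + 5*W)
√(E + h(a, 22)) = √(381 + (22 - 17 + 5*22)) = √(381 + (22 - 17 + 110)) = √(381 + 115) = √496 = 4*√31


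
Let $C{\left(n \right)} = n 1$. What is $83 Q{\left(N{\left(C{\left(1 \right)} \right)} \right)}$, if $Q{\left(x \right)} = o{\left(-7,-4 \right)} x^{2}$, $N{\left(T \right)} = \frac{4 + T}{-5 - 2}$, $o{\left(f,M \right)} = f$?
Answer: $- \frac{2075}{7} \approx -296.43$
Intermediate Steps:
$C{\left(n \right)} = n$
$N{\left(T \right)} = - \frac{4}{7} - \frac{T}{7}$ ($N{\left(T \right)} = \frac{4 + T}{-7} = \left(4 + T\right) \left(- \frac{1}{7}\right) = - \frac{4}{7} - \frac{T}{7}$)
$Q{\left(x \right)} = - 7 x^{2}$
$83 Q{\left(N{\left(C{\left(1 \right)} \right)} \right)} = 83 \left(- 7 \left(- \frac{4}{7} - \frac{1}{7}\right)^{2}\right) = 83 \left(- 7 \left(- \frac{5}{7}\right)^{2}\right) = 83 \left(\left(-7\right) \frac{25}{49}\right) = 83 \left(- \frac{25}{7}\right) = - \frac{2075}{7}$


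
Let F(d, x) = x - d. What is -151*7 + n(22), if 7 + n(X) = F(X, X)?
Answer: -1064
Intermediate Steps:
n(X) = -7 (n(X) = -7 + (X - X) = -7 + 0 = -7)
-151*7 + n(22) = -151*7 - 7 = -1057 - 7 = -1064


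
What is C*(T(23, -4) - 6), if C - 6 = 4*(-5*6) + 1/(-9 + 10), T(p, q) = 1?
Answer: 565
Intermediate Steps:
C = -113 (C = 6 + (4*(-5*6) + 1/(-9 + 10)) = 6 + (4*(-30) + 1/1) = 6 + (-120 + 1) = 6 - 119 = -113)
C*(T(23, -4) - 6) = -113*(1 - 6) = -113*(-5) = 565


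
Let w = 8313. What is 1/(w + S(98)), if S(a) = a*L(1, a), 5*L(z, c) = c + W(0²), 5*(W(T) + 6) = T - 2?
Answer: 25/252709 ≈ 9.8928e-5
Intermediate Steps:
W(T) = -32/5 + T/5 (W(T) = -6 + (T - 2)/5 = -6 + (-2 + T)/5 = -6 + (-⅖ + T/5) = -32/5 + T/5)
L(z, c) = -32/25 + c/5 (L(z, c) = (c + (-32/5 + (⅕)*0²))/5 = (c + (-32/5 + (⅕)*0))/5 = (c + (-32/5 + 0))/5 = (c - 32/5)/5 = (-32/5 + c)/5 = -32/25 + c/5)
S(a) = a*(-32/25 + a/5)
1/(w + S(98)) = 1/(8313 + (1/25)*98*(-32 + 5*98)) = 1/(8313 + (1/25)*98*(-32 + 490)) = 1/(8313 + (1/25)*98*458) = 1/(8313 + 44884/25) = 1/(252709/25) = 25/252709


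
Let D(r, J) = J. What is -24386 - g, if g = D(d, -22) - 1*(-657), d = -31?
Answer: -25021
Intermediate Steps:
g = 635 (g = -22 - 1*(-657) = -22 + 657 = 635)
-24386 - g = -24386 - 1*635 = -24386 - 635 = -25021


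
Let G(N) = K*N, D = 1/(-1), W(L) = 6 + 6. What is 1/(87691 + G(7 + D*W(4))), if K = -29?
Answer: 1/87836 ≈ 1.1385e-5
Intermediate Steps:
W(L) = 12
D = -1
G(N) = -29*N
1/(87691 + G(7 + D*W(4))) = 1/(87691 - 29*(7 - 1*12)) = 1/(87691 - 29*(7 - 12)) = 1/(87691 - 29*(-5)) = 1/(87691 + 145) = 1/87836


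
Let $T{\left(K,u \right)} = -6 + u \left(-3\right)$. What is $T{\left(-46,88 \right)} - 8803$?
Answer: $-9073$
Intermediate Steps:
$T{\left(K,u \right)} = -6 - 3 u$
$T{\left(-46,88 \right)} - 8803 = \left(-6 - 264\right) - 8803 = -270 - 8803 = -9073$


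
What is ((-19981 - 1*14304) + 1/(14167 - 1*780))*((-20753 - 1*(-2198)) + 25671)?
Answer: -3266053960104/13387 ≈ -2.4397e+8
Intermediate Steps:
((-19981 - 1*14304) + 1/(14167 - 1*780))*((-20753 - 1*(-2198)) + 25671) = ((-19981 - 14304) + 1/(14167 - 780))*((-20753 + 2198) + 25671) = (-34285 + 1/13387)*(-18555 + 25671) = (-34285 + 1/13387)*7116 = -458973294/13387*7116 = -3266053960104/13387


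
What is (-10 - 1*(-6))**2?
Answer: 16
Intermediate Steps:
(-10 - 1*(-6))**2 = (-10 + 6)**2 = (-4)**2 = 16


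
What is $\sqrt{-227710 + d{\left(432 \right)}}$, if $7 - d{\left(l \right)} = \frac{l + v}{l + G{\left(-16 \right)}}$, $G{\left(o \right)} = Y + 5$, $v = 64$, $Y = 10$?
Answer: $\frac{i \sqrt{45497330439}}{447} \approx 477.18 i$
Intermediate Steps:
$G{\left(o \right)} = 15$ ($G{\left(o \right)} = 10 + 5 = 15$)
$d{\left(l \right)} = 7 - \frac{64 + l}{15 + l}$ ($d{\left(l \right)} = 7 - \frac{l + 64}{l + 15} = 7 - \frac{64 + l}{15 + l}$)
$\sqrt{-227710 + d{\left(432 \right)}} = \sqrt{-227710 + \frac{41 + 6 \cdot 432}{15 + 432}} = \sqrt{-227710 + \frac{41 + 2592}{447}} = \sqrt{-227710 + \frac{1}{447} \cdot 2633} = \sqrt{-227710 + \frac{2633}{447}} = \sqrt{- \frac{101783737}{447}} = \frac{i \sqrt{45497330439}}{447}$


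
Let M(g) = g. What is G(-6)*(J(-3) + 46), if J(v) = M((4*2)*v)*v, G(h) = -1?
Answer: -118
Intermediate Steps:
J(v) = 8*v² (J(v) = ((4*2)*v)*v = (8*v)*v = 8*v²)
G(-6)*(J(-3) + 46) = -(8*(-3)² + 46) = -(8*9 + 46) = -(72 + 46) = -1*118 = -118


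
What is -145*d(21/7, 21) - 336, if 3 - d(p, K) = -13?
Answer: -2656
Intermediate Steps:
d(p, K) = 16 (d(p, K) = 3 - 1*(-13) = 3 + 13 = 16)
-145*d(21/7, 21) - 336 = -145*16 - 336 = -2320 - 336 = -2656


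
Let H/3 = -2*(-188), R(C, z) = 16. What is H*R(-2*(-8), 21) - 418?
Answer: 17630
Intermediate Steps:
H = 1128 (H = 3*(-2*(-188)) = 3*376 = 1128)
H*R(-2*(-8), 21) - 418 = 1128*16 - 418 = 18048 - 418 = 17630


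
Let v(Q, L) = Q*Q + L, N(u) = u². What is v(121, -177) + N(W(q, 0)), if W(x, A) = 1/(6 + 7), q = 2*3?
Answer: 2444417/169 ≈ 14464.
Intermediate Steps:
q = 6
W(x, A) = 1/13
v(Q, L) = L + Q² (v(Q, L) = Q² + L = L + Q²)
v(121, -177) + N(W(q, 0)) = (-177 + 121²) + (1/13)² = (-177 + 14641) + 1/169 = 14464 + 1/169 = 2444417/169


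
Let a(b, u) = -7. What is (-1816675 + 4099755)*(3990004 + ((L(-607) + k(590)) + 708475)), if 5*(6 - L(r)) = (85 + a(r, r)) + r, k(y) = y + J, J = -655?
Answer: 10727110283464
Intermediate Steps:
k(y) = -655 + y (k(y) = y - 655 = -655 + y)
L(r) = -48/5 - r/5 (L(r) = 6 - ((85 - 7) + r)/5 = 6 - (78 + r)/5 = 6 + (-78/5 - r/5) = -48/5 - r/5)
(-1816675 + 4099755)*(3990004 + ((L(-607) + k(590)) + 708475)) = (-1816675 + 4099755)*(3990004 + (((-48/5 - ⅕*(-607)) + (-655 + 590)) + 708475)) = 2283080*(3990004 + (((-48/5 + 607/5) - 65) + 708475)) = 2283080*(3990004 + ((559/5 - 65) + 708475)) = 2283080*(3990004 + (234/5 + 708475)) = 2283080*(3990004 + 3542609/5) = 2283080*(23492629/5) = 10727110283464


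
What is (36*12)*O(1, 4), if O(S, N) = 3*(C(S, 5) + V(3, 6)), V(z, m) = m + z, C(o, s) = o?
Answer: 12960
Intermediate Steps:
O(S, N) = 27 + 3*S (O(S, N) = 3*(S + (6 + 3)) = 3*(S + 9) = 3*(9 + S) = 27 + 3*S)
(36*12)*O(1, 4) = (36*12)*(27 + 3*1) = 432*(27 + 3) = 432*30 = 12960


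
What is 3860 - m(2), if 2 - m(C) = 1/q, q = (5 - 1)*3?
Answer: 46297/12 ≈ 3858.1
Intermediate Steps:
q = 12 (q = 4*3 = 12)
m(C) = 23/12 (m(C) = 2 - 1/12 = 23/12)
3860 - m(2) = 3860 - 1*23/12 = 3860 - 23/12 = 46297/12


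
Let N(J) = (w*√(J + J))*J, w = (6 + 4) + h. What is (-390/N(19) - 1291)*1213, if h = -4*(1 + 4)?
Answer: -1565983 + 47307*√38/722 ≈ -1.5656e+6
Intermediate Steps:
h = -20 (h = -4*5 = -20)
w = -10 (w = (6 + 4) - 20 = 10 - 20 = -10)
N(J) = -10*√2*J^(3/2) (N(J) = (-10*√(J + J))*J = (-10*√2*√J)*J = -10*√2*J^(3/2))
(-390/N(19) - 1291)*1213 = (-390*(-√38/7220) - 1291)*1213 = (-(-39)*√38/722 - 1291)*1213 = (39*√38/722 - 1291)*1213 = (-1291 + 39*√38/722)*1213 = -1565983 + 47307*√38/722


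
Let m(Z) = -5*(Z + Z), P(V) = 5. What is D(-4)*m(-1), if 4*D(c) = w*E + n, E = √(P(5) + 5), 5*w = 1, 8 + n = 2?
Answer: -15 + √10/2 ≈ -13.419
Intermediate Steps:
n = -6 (n = -8 + 2 = -6)
w = ⅕ (w = (⅕)*1 = ⅕ ≈ 0.20000)
E = √10 (E = √(5 + 5) = √10 ≈ 3.1623)
m(Z) = -10*Z
D(c) = -3/2 + √10/20 (D(c) = (√10/5 - 6)/4 = (-6 + √10/5)/4 = -3/2 + √10/20)
D(-4)*m(-1) = (-3/2 + √10/20)*(-10*(-1)) = (-3/2 + √10/20)*10 = -15 + √10/2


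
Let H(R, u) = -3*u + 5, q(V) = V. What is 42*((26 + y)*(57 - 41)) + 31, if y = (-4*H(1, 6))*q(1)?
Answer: 52447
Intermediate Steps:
H(R, u) = 5 - 3*u
y = 52 (y = -4*(5 - 3*6)*1 = -4*(5 - 18)*1 = -4*(-13)*1 = 52*1 = 52)
42*((26 + y)*(57 - 41)) + 31 = 42*((26 + 52)*(57 - 41)) + 31 = 42*(78*16) + 31 = 42*1248 + 31 = 52416 + 31 = 52447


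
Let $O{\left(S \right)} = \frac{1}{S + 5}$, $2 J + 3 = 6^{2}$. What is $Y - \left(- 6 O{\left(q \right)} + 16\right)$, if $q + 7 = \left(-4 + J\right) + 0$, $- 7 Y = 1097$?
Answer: $- \frac{1205}{7} \approx -172.14$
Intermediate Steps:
$J = \frac{33}{2}$ ($J = - \frac{3}{2} + \frac{6^{2}}{2} = - \frac{3}{2} + \frac{1}{2} \cdot 36 = - \frac{3}{2} + 18 = \frac{33}{2} \approx 16.5$)
$Y = - \frac{1097}{7}$ ($Y = \left(- \frac{1}{7}\right) 1097 = - \frac{1097}{7} \approx -156.71$)
$q = \frac{11}{2}$ ($q = -7 + \left(\left(-4 + \frac{33}{2}\right) + 0\right) = -7 + \left(\frac{25}{2} + 0\right) = -7 + \frac{25}{2} = \frac{11}{2} \approx 5.5$)
$O{\left(S \right)} = \frac{1}{5 + S}$
$Y - \left(- 6 O{\left(q \right)} + 16\right) = - \frac{1097}{7} - \left(- \frac{6}{5 + \frac{11}{2}} + 16\right) = - \frac{1097}{7} - \left(- \frac{6}{\frac{21}{2}} + 16\right) = - \frac{1097}{7} - \left(\left(-6\right) \frac{2}{21} + 16\right) = - \frac{1097}{7} - \left(- \frac{4}{7} + 16\right) = - \frac{1097}{7} - \frac{108}{7} = - \frac{1205}{7}$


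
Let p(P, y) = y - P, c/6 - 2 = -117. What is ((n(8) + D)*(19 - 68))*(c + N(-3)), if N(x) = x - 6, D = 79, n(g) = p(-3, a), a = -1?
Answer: 2774331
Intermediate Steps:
c = -690 (c = 12 + 6*(-117) = 12 - 702 = -690)
n(g) = 2 (n(g) = -1 - 1*(-3) = -1 + 3 = 2)
N(x) = -6 + x
((n(8) + D)*(19 - 68))*(c + N(-3)) = ((2 + 79)*(19 - 68))*(-690 + (-6 - 3)) = (81*(-49))*(-690 - 9) = -3969*(-699) = 2774331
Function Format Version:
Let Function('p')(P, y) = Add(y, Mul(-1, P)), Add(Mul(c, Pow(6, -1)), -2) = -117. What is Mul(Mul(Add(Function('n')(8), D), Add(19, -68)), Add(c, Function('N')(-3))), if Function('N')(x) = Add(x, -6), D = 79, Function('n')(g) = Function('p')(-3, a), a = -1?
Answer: 2774331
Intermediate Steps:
c = -690 (c = Add(12, Mul(6, -117)) = Add(12, -702) = -690)
Function('n')(g) = 2 (Function('n')(g) = Add(-1, Mul(-1, -3)) = Add(-1, 3) = 2)
Function('N')(x) = Add(-6, x)
Mul(Mul(Add(Function('n')(8), D), Add(19, -68)), Add(c, Function('N')(-3))) = Mul(Mul(Add(2, 79), Add(19, -68)), Add(-690, Add(-6, -3))) = Mul(Mul(81, -49), Add(-690, -9)) = Mul(-3969, -699) = 2774331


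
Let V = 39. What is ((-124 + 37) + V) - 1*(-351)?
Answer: 303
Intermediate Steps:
((-124 + 37) + V) - 1*(-351) = ((-124 + 37) + 39) - 1*(-351) = (-87 + 39) + 351 = -48 + 351 = 303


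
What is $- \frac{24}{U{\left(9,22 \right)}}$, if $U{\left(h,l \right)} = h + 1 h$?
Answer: $- \frac{4}{3} \approx -1.3333$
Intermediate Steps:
$U{\left(h,l \right)} = 2 h$ ($U{\left(h,l \right)} = h + h = 2 h$)
$- \frac{24}{U{\left(9,22 \right)}} = - \frac{24}{2 \cdot 9} = - \frac{24}{18} = \left(-24\right) \frac{1}{18} = - \frac{4}{3}$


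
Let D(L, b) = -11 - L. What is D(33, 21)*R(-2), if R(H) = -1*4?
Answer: 176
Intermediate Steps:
R(H) = -4
D(33, 21)*R(-2) = (-11 - 1*33)*(-4) = (-11 - 33)*(-4) = -44*(-4) = 176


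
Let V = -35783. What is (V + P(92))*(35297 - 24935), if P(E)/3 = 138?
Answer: -366493578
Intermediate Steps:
P(E) = 414 (P(E) = 3*138 = 414)
(V + P(92))*(35297 - 24935) = (-35783 + 414)*(35297 - 24935) = -35369*10362 = -366493578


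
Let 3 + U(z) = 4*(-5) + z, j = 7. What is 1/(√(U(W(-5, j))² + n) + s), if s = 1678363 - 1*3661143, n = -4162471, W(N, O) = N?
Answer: -1982780/3931420690087 - I*√4161687/3931420690087 ≈ -5.0434e-7 - 5.189e-10*I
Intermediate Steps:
U(z) = -23 + z (U(z) = -3 + (4*(-5) + z) = -3 + (-20 + z) = -23 + z)
s = -1982780 (s = 1678363 - 3661143 = -1982780)
1/(√(U(W(-5, j))² + n) + s) = 1/(√((-23 - 5)² - 4162471) - 1982780) = 1/(√((-28)² - 4162471) - 1982780) = 1/(√(784 - 4162471) - 1982780) = 1/(√(-4161687) - 1982780) = 1/(I*√4161687 - 1982780) = 1/(-1982780 + I*√4161687)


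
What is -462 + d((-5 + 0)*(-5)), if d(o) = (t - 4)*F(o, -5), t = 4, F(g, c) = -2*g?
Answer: -462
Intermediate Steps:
d(o) = 0 (d(o) = (4 - 4)*(-2*o) = 0*(-2*o) = 0)
-462 + d((-5 + 0)*(-5)) = -462 + 0 = -462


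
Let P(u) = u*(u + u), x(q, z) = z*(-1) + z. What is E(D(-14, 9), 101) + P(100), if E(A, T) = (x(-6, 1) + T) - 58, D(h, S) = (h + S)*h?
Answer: 20043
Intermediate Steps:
x(q, z) = 0 (x(q, z) = -z + z = 0)
D(h, S) = h*(S + h) (D(h, S) = (S + h)*h = h*(S + h))
P(u) = 2*u² (P(u) = u*(2*u) = 2*u²)
E(A, T) = -58 + T (E(A, T) = (0 + T) - 58 = T - 58 = -58 + T)
E(D(-14, 9), 101) + P(100) = (-58 + 101) + 2*100² = 43 + 2*10000 = 43 + 20000 = 20043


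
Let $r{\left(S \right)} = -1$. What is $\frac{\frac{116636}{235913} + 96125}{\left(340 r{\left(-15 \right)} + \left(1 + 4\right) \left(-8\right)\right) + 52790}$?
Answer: $\frac{7559084587}{4121400110} \approx 1.8341$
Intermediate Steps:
$\frac{\frac{116636}{235913} + 96125}{\left(340 r{\left(-15 \right)} + \left(1 + 4\right) \left(-8\right)\right) + 52790} = \frac{\frac{116636}{235913} + 96125}{\left(340 \left(-1\right) + \left(1 + 4\right) \left(-8\right)\right) + 52790} = \frac{116636 \cdot \frac{1}{235913} + 96125}{\left(-340 + 5 \left(-8\right)\right) + 52790} = \frac{\frac{116636}{235913} + 96125}{\left(-340 - 40\right) + 52790} = \frac{22677253761}{235913 \left(-380 + 52790\right)} = \frac{22677253761}{235913 \cdot 52410} = \frac{22677253761}{235913} \cdot \frac{1}{52410} = \frac{7559084587}{4121400110}$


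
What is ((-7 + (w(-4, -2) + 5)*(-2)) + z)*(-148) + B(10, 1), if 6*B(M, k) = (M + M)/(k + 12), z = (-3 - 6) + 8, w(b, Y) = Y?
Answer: 80818/39 ≈ 2072.3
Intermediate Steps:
z = -1 (z = -9 + 8 = -1)
B(M, k) = M/(3*(12 + k)) (B(M, k) = ((M + M)/(k + 12))/6 = ((2*M)/(12 + k))/6 = (2*M/(12 + k))/6 = M/(3*(12 + k)))
((-7 + (w(-4, -2) + 5)*(-2)) + z)*(-148) + B(10, 1) = ((-7 + (-2 + 5)*(-2)) - 1)*(-148) + (⅓)*10/(12 + 1) = ((-7 + 3*(-2)) - 1)*(-148) + (⅓)*10/13 = ((-7 - 6) - 1)*(-148) + (⅓)*10*(1/13) = (-13 - 1)*(-148) + 10/39 = -14*(-148) + 10/39 = 2072 + 10/39 = 80818/39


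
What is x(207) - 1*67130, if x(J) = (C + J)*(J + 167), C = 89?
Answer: 43574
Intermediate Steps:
x(J) = (89 + J)*(167 + J) (x(J) = (89 + J)*(J + 167) = (89 + J)*(167 + J))
x(207) - 1*67130 = (14863 + 207² + 256*207) - 1*67130 = (14863 + 42849 + 52992) - 67130 = 110704 - 67130 = 43574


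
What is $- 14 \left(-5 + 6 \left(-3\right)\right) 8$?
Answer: $2576$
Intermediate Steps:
$- 14 \left(-5 + 6 \left(-3\right)\right) 8 = - 14 \left(-5 - 18\right) 8 = \left(-14\right) \left(-23\right) 8 = 322 \cdot 8 = 2576$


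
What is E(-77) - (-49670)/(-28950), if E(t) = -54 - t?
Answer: 61618/2895 ≈ 21.284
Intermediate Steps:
E(-77) - (-49670)/(-28950) = (-54 - 1*(-77)) - (-49670)/(-28950) = (-54 + 77) - (-49670)*(-1)/28950 = 23 - 1*4967/2895 = 23 - 4967/2895 = 61618/2895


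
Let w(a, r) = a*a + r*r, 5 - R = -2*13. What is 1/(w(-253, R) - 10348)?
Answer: 1/54622 ≈ 1.8308e-5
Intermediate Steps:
R = 31 (R = 5 - (-2)*13 = 5 - 1*(-26) = 5 + 26 = 31)
w(a, r) = a² + r²
1/(w(-253, R) - 10348) = 1/(((-253)² + 31²) - 10348) = 1/((64009 + 961) - 10348) = 1/(64970 - 10348) = 1/54622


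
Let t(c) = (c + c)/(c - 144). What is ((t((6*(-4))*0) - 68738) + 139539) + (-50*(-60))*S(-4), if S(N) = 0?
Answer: 70801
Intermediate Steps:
t(c) = 2*c/(-144 + c) (t(c) = (2*c)/(-144 + c) = 2*c/(-144 + c))
((t((6*(-4))*0) - 68738) + 139539) + (-50*(-60))*S(-4) = ((2*((6*(-4))*0)/(-144 + (6*(-4))*0) - 68738) + 139539) - 50*(-60)*0 = ((2*(-24*0)/(-144 - 24*0) - 68738) + 139539) + 3000*0 = ((2*0/(-144 + 0) - 68738) + 139539) + 0 = ((2*0/(-144) - 68738) + 139539) + 0 = ((2*0*(-1/144) - 68738) + 139539) + 0 = ((0 - 68738) + 139539) + 0 = (-68738 + 139539) + 0 = 70801 + 0 = 70801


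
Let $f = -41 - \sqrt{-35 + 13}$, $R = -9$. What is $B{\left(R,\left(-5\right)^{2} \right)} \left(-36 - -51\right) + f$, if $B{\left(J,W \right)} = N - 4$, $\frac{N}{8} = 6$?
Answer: $619 - i \sqrt{22} \approx 619.0 - 4.6904 i$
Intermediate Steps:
$N = 48$ ($N = 8 \cdot 6 = 48$)
$B{\left(J,W \right)} = 44$ ($B{\left(J,W \right)} = 48 - 4 = 44$)
$f = -41 - i \sqrt{22}$ ($f = -41 - \sqrt{-22} = -41 - i \sqrt{22} \approx -41.0 - 4.6904 i$)
$B{\left(R,\left(-5\right)^{2} \right)} \left(-36 - -51\right) + f = 44 \left(-36 - -51\right) - \left(41 + i \sqrt{22}\right) = 44 \left(-36 + 51\right) - \left(41 + i \sqrt{22}\right) = 44 \cdot 15 - \left(41 + i \sqrt{22}\right) = 660 - \left(41 + i \sqrt{22}\right) = 619 - i \sqrt{22}$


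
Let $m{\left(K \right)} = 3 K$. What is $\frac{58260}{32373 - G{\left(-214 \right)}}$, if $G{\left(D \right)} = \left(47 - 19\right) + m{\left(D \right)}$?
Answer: $\frac{58260}{32987} \approx 1.7661$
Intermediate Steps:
$G{\left(D \right)} = 28 + 3 D$ ($G{\left(D \right)} = \left(47 - 19\right) + 3 D = 28 + 3 D$)
$\frac{58260}{32373 - G{\left(-214 \right)}} = \frac{58260}{32373 - \left(28 + 3 \left(-214\right)\right)} = \frac{58260}{32373 - \left(28 - 642\right)} = \frac{58260}{32373 - -614} = \frac{58260}{32373 + 614} = \frac{58260}{32987}$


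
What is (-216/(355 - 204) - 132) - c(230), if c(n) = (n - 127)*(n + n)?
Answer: -7174528/151 ≈ -47513.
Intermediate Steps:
c(n) = 2*n*(-127 + n) (c(n) = (-127 + n)*(2*n) = 2*n*(-127 + n))
(-216/(355 - 204) - 132) - c(230) = (-216/(355 - 204) - 132) - 2*230*(-127 + 230) = (-216/151 - 132) - 2*230*103 = (-216*1/151 - 132) - 1*47380 = (-216/151 - 132) - 47380 = -20148/151 - 47380 = -7174528/151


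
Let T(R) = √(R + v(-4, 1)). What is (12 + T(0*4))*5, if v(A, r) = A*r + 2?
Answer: 60 + 5*I*√2 ≈ 60.0 + 7.0711*I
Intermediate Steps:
v(A, r) = 2 + A*r
T(R) = √(-2 + R) (T(R) = √(R + (2 - 4*1)) = √(R + (2 - 4)) = √(R - 2) = √(-2 + R))
(12 + T(0*4))*5 = (12 + √(-2 + 0*4))*5 = (12 + √(-2 + 0))*5 = (12 + √(-2))*5 = (12 + I*√2)*5 = 60 + 5*I*√2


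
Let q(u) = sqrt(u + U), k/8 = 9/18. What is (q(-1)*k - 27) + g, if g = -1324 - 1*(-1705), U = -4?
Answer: 354 + 4*I*sqrt(5) ≈ 354.0 + 8.9443*I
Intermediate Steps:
k = 4 (k = 8*(9/18) = 8*(9*(1/18)) = 8*(1/2) = 4)
g = 381 (g = -1324 + 1705 = 381)
q(u) = sqrt(-4 + u) (q(u) = sqrt(u - 4) = sqrt(-4 + u))
(q(-1)*k - 27) + g = (sqrt(-4 - 1)*4 - 27) + 381 = (sqrt(-5)*4 - 27) + 381 = ((I*sqrt(5))*4 - 27) + 381 = (4*I*sqrt(5) - 27) + 381 = (-27 + 4*I*sqrt(5)) + 381 = 354 + 4*I*sqrt(5)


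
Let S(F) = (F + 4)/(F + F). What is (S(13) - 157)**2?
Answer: 16524225/676 ≈ 24444.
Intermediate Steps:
S(F) = (4 + F)/(2*F) (S(F) = (4 + F)/((2*F)) = (4 + F)*(1/(2*F)) = (4 + F)/(2*F))
(S(13) - 157)**2 = ((1/2)*(4 + 13)/13 - 157)**2 = ((1/2)*(1/13)*17 - 157)**2 = (17/26 - 157)**2 = (-4065/26)**2 = 16524225/676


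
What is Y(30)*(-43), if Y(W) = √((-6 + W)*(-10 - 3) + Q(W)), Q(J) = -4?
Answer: -86*I*√79 ≈ -764.38*I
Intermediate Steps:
Y(W) = √(74 - 13*W) (Y(W) = √((-6 + W)*(-10 - 3) - 4) = √((-6 + W)*(-13) - 4) = √((78 - 13*W) - 4) = √(74 - 13*W))
Y(30)*(-43) = √(74 - 13*30)*(-43) = √(74 - 390)*(-43) = √(-316)*(-43) = (2*I*√79)*(-43) = -86*I*√79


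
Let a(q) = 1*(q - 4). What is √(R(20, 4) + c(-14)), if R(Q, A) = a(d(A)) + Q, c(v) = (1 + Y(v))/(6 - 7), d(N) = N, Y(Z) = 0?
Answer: √19 ≈ 4.3589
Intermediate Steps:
a(q) = -4 + q (a(q) = 1*(-4 + q) = -4 + q)
c(v) = -1 (c(v) = (1 + 0)/(6 - 7) = 1/(-1) = 1*(-1) = -1)
R(Q, A) = -4 + A + Q (R(Q, A) = (-4 + A) + Q = -4 + A + Q)
√(R(20, 4) + c(-14)) = √((-4 + 4 + 20) - 1) = √(20 - 1) = √19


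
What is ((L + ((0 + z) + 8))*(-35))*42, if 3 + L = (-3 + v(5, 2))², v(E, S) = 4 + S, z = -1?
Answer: -19110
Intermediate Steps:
L = 6 (L = -3 + (-3 + (4 + 2))² = -3 + (-3 + 6)² = -3 + 3² = -3 + 9 = 6)
((L + ((0 + z) + 8))*(-35))*42 = ((6 + ((0 - 1) + 8))*(-35))*42 = ((6 + (-1 + 8))*(-35))*42 = ((6 + 7)*(-35))*42 = (13*(-35))*42 = -455*42 = -19110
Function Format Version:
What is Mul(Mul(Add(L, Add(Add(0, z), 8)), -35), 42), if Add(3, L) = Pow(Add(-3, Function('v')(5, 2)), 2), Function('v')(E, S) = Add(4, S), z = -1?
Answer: -19110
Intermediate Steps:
L = 6 (L = Add(-3, Pow(Add(-3, Add(4, 2)), 2)) = Add(-3, Pow(Add(-3, 6), 2)) = Add(-3, Pow(3, 2)) = Add(-3, 9) = 6)
Mul(Mul(Add(L, Add(Add(0, z), 8)), -35), 42) = Mul(Mul(Add(6, Add(Add(0, -1), 8)), -35), 42) = Mul(Mul(Add(6, Add(-1, 8)), -35), 42) = Mul(Mul(Add(6, 7), -35), 42) = Mul(Mul(13, -35), 42) = Mul(-455, 42) = -19110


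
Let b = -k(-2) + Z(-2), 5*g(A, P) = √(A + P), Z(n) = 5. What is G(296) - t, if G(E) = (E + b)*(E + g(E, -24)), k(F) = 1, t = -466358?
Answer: 555158 + 240*√17 ≈ 5.5615e+5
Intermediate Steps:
g(A, P) = √(A + P)/5
b = 4 (b = -1*1 + 5 = -1 + 5 = 4)
G(E) = (4 + E)*(E + √(-24 + E)/5) (G(E) = (E + 4)*(E + √(E - 24)/5) = (4 + E)*(E + √(-24 + E)/5))
G(296) - t = (296² + 4*296 + 4*√(-24 + 296)/5 + (⅕)*296*√(-24 + 296)) - 1*(-466358) = (87616 + 1184 + 4*√272/5 + (⅕)*296*√272) + 466358 = (87616 + 1184 + 4*(4*√17)/5 + (⅕)*296*(4*√17)) + 466358 = (87616 + 1184 + 16*√17/5 + 1184*√17/5) + 466358 = (88800 + 240*√17) + 466358 = 555158 + 240*√17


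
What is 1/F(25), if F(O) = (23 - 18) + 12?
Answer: 1/17 ≈ 0.058824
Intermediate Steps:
F(O) = 17 (F(O) = 5 + 12 = 17)
1/F(25) = 1/17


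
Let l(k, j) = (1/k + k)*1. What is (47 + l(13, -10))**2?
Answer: 609961/169 ≈ 3609.2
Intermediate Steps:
l(k, j) = k + 1/k (l(k, j) = (k + 1/k)*1 = k + 1/k)
(47 + l(13, -10))**2 = (47 + (13 + 1/13))**2 = (47 + 170/13)**2 = (781/13)**2 = 609961/169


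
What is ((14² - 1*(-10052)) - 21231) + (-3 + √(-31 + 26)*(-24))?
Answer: -10986 - 24*I*√5 ≈ -10986.0 - 53.666*I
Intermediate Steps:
((14² - 1*(-10052)) - 21231) + (-3 + √(-31 + 26)*(-24)) = ((196 + 10052) - 21231) + (-3 + √(-5)*(-24)) = (10248 - 21231) + (-3 + (I*√5)*(-24)) = -10983 + (-3 - 24*I*√5) = -10986 - 24*I*√5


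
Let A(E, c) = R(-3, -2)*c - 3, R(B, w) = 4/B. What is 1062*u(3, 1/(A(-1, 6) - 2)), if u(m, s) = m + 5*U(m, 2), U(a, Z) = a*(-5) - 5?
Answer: -103014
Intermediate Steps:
A(E, c) = -3 - 4*c/3 (A(E, c) = (4/(-3))*c - 3 = (4*(-1/3))*c - 3 = -4*c/3 - 3 = -3 - 4*c/3)
U(a, Z) = -5 - 5*a (U(a, Z) = -5*a - 5 = -5 - 5*a)
u(m, s) = -25 - 24*m (u(m, s) = m + 5*(-5 - 5*m) = m + (-25 - 25*m) = -25 - 24*m)
1062*u(3, 1/(A(-1, 6) - 2)) = 1062*(-25 - 24*3) = 1062*(-25 - 72) = 1062*(-97) = -103014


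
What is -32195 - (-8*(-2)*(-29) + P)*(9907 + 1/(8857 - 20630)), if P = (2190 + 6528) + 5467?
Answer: -1600729376045/11773 ≈ -1.3597e+8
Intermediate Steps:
P = 14185 (P = 8718 + 5467 = 14185)
-32195 - (-8*(-2)*(-29) + P)*(9907 + 1/(8857 - 20630)) = -32195 - (-8*(-2)*(-29) + 14185)*(9907 + 1/(8857 - 20630)) = -32195 - (16*(-29) + 14185)*(9907 + 1/(-11773)) = -32195 - (-464 + 14185)*(9907 - 1/11773) = -32195 - 13721*116635110/11773 = -32195 - 1*1600350344310/11773 = -32195 - 1600350344310/11773 = -1600729376045/11773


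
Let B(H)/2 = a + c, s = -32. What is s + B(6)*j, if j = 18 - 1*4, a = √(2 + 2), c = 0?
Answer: 24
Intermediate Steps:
a = 2 (a = √4 = 2)
B(H) = 4 (B(H) = 2*(2 + 0) = 2*2 = 4)
j = 14 (j = 18 - 4 = 14)
s + B(6)*j = -32 + 4*14 = -32 + 56 = 24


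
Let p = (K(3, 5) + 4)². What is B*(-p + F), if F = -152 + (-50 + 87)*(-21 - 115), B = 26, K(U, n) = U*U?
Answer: -139178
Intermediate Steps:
K(U, n) = U²
F = -5184 (F = -152 + 37*(-136) = -152 - 5032 = -5184)
p = 169 (p = (3² + 4)² = (9 + 4)² = 13² = 169)
B*(-p + F) = 26*(-1*169 - 5184) = 26*(-169 - 5184) = 26*(-5353) = -139178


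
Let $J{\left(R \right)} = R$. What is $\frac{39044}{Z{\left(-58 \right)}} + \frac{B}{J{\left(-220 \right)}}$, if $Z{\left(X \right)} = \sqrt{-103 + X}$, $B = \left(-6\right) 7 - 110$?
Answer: $\frac{38}{55} - \frac{39044 i \sqrt{161}}{161} \approx 0.69091 - 3077.1 i$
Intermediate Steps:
$B = -152$ ($B = -42 - 110 = -152$)
$\frac{39044}{Z{\left(-58 \right)}} + \frac{B}{J{\left(-220 \right)}} = \frac{39044}{\sqrt{-103 - 58}} - \frac{152}{-220} = \frac{39044}{\sqrt{-161}} - - \frac{38}{55} = \frac{39044}{i \sqrt{161}} + \frac{38}{55} = 39044 \left(- \frac{i \sqrt{161}}{161}\right) + \frac{38}{55} = - \frac{39044 i \sqrt{161}}{161} + \frac{38}{55} = \frac{38}{55} - \frac{39044 i \sqrt{161}}{161}$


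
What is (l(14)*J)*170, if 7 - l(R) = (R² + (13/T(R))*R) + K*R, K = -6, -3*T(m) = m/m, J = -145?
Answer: -10870650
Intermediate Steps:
T(m) = -⅓ (T(m) = -m/(3*m) = -⅓*1 = -⅓)
l(R) = 7 - R² + 45*R (l(R) = 7 - ((R² + (13/(-⅓))*R) - 6*R) = 7 - ((R² + (13*(-3))*R) - 6*R) = 7 - ((R² - 39*R) - 6*R) = 7 - (R² - 45*R) = 7 + (-R² + 45*R) = 7 - R² + 45*R)
(l(14)*J)*170 = ((7 - 1*14² + 45*14)*(-145))*170 = ((7 - 1*196 + 630)*(-145))*170 = ((7 - 196 + 630)*(-145))*170 = (441*(-145))*170 = -63945*170 = -10870650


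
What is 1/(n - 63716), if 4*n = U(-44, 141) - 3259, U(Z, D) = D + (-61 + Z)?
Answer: -4/258087 ≈ -1.5499e-5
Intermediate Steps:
U(Z, D) = -61 + D + Z
n = -3223/4 (n = ((-61 + 141 - 44) - 3259)/4 = (36 - 3259)/4 = (¼)*(-3223) = -3223/4 ≈ -805.75)
1/(n - 63716) = 1/(-3223/4 - 63716) = 1/(-258087/4) = -4/258087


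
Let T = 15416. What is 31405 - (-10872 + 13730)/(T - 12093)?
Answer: 104355957/3323 ≈ 31404.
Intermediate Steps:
31405 - (-10872 + 13730)/(T - 12093) = 31405 - (-10872 + 13730)/(15416 - 12093) = 31405 - 2858/3323 = 104355957/3323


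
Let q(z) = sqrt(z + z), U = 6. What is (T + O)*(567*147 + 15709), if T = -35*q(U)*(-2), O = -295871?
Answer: -29308389518 + 13868120*sqrt(3) ≈ -2.9284e+10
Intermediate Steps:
q(z) = sqrt(2)*sqrt(z) (q(z) = sqrt(2*z) = sqrt(2)*sqrt(z))
T = 140*sqrt(3) (T = -35*sqrt(2)*sqrt(6)*(-2) = -70*sqrt(3)*(-2) = 140*sqrt(3) ≈ 242.49)
(T + O)*(567*147 + 15709) = (140*sqrt(3) - 295871)*(567*147 + 15709) = (-295871 + 140*sqrt(3))*(83349 + 15709) = (-295871 + 140*sqrt(3))*99058 = -29308389518 + 13868120*sqrt(3)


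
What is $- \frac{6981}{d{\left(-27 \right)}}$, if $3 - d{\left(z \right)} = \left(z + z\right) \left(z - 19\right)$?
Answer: $\frac{2327}{827} \approx 2.8138$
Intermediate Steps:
$d{\left(z \right)} = 3 - 2 z \left(-19 + z\right)$ ($d{\left(z \right)} = 3 - \left(z + z\right) \left(z - 19\right) = 3 - 2 z \left(-19 + z\right)$)
$- \frac{6981}{d{\left(-27 \right)}} = - \frac{6981}{3 - 2 \left(-27\right)^{2} + 38 \left(-27\right)} = - \frac{6981}{3 - 1458 - 1026} = - \frac{6981}{-2481} = \left(-6981\right) \left(- \frac{1}{2481}\right) = \frac{2327}{827}$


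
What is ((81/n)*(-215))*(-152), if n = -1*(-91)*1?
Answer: 2647080/91 ≈ 29089.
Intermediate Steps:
n = 91 (n = 91*1 = 91)
((81/n)*(-215))*(-152) = ((81/91)*(-215))*(-152) = -17415/91*(-152) = 2647080/91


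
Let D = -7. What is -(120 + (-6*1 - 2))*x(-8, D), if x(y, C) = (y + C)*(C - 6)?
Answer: -21840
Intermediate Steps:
x(y, C) = (-6 + C)*(C + y) (x(y, C) = (C + y)*(-6 + C) = (-6 + C)*(C + y))
-(120 + (-6*1 - 2))*x(-8, D) = -(120 + (-6*1 - 2))*((-7)**2 - 6*(-7) - 6*(-8) - 7*(-8)) = -(120 + (-6 - 2))*(49 + 42 + 48 + 56) = -(120 - 8)*195 = -112*195 = -1*21840 = -21840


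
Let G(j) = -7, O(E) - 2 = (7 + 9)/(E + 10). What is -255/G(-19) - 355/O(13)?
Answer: -41345/434 ≈ -95.265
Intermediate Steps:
O(E) = 2 + 16/(10 + E) (O(E) = 2 + (7 + 9)/(E + 10) = 2 + 16/(10 + E))
-255/G(-19) - 355/O(13) = -255/(-7) - 355*(10 + 13)/(2*(18 + 13)) = -255*(-⅐) - 355/(2*31/23) = 255/7 - 355/(2*(1/23)*31) = 255/7 - 355/62/23 = 255/7 - 355*23/62 = 255/7 - 8165/62 = -41345/434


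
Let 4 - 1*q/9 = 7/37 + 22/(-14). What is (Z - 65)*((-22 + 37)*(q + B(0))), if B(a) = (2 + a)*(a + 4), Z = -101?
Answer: -36398820/259 ≈ -1.4054e+5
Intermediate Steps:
q = 12546/259 (q = 36 - 9*(7/37 + 22/(-14)) = 36 - 9*(7*(1/37) + 22*(-1/14)) = 36 - 9*(7/37 - 11/7) = 36 - 9*(-358/259) = 36 + 3222/259 = 12546/259 ≈ 48.440)
B(a) = (2 + a)*(4 + a)
(Z - 65)*((-22 + 37)*(q + B(0))) = (-101 - 65)*((-22 + 37)*(12546/259 + (8 + 0**2 + 6*0))) = -2490*(12546/259 + (8 + 0 + 0)) = -2490*(12546/259 + 8) = -2490*14618/259 = -166*219270/259 = -36398820/259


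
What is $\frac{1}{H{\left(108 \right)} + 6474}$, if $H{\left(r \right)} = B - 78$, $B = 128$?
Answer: $\frac{1}{6524} \approx 0.00015328$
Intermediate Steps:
$H{\left(r \right)} = 50$ ($H{\left(r \right)} = 128 - 78 = 50$)
$\frac{1}{H{\left(108 \right)} + 6474} = \frac{1}{50 + 6474} = \frac{1}{6524}$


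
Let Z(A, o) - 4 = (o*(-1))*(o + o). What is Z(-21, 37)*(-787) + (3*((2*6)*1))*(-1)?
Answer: 2151622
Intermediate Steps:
Z(A, o) = 4 - 2*o² (Z(A, o) = 4 + (o*(-1))*(o + o) = 4 + (-o)*(2*o) = 4 - 2*o²)
Z(-21, 37)*(-787) + (3*((2*6)*1))*(-1) = (4 - 2*37²)*(-787) + (3*((2*6)*1))*(-1) = (4 - 2*1369)*(-787) + (3*(12*1))*(-1) = (4 - 2738)*(-787) + (3*12)*(-1) = -2734*(-787) + 36*(-1) = 2151658 - 36 = 2151622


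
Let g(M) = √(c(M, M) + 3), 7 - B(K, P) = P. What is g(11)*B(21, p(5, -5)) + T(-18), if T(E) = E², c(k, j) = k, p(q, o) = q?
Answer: 324 + 2*√14 ≈ 331.48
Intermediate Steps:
B(K, P) = 7 - P
g(M) = √(3 + M) (g(M) = √(M + 3) = √(3 + M))
g(11)*B(21, p(5, -5)) + T(-18) = √(3 + 11)*(7 - 1*5) + (-18)² = √14*(7 - 5) + 324 = √14*2 + 324 = 2*√14 + 324 = 324 + 2*√14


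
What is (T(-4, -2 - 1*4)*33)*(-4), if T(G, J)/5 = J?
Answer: 3960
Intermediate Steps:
T(G, J) = 5*J
(T(-4, -2 - 1*4)*33)*(-4) = ((5*(-2 - 1*4))*33)*(-4) = ((5*(-2 - 4))*33)*(-4) = ((5*(-6))*33)*(-4) = -30*33*(-4) = -990*(-4) = 3960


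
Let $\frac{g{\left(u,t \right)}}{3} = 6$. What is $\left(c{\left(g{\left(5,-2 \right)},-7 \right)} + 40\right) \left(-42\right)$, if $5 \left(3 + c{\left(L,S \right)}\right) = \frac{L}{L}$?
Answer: $- \frac{7812}{5} \approx -1562.4$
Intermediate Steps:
$g{\left(u,t \right)} = 18$ ($g{\left(u,t \right)} = 3 \cdot 6 = 18$)
$c{\left(L,S \right)} = - \frac{14}{5}$ ($c{\left(L,S \right)} = -3 + \frac{L \frac{1}{L}}{5} = -3 + \frac{1}{5} \cdot 1 = -3 + \frac{1}{5} = - \frac{14}{5}$)
$\left(c{\left(g{\left(5,-2 \right)},-7 \right)} + 40\right) \left(-42\right) = \left(- \frac{14}{5} + 40\right) \left(-42\right) = \frac{186}{5} \left(-42\right) = - \frac{7812}{5}$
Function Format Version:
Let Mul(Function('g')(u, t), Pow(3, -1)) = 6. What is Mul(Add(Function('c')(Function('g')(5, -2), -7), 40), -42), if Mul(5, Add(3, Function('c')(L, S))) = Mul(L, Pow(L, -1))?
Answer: Rational(-7812, 5) ≈ -1562.4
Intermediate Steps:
Function('g')(u, t) = 18 (Function('g')(u, t) = Mul(3, 6) = 18)
Function('c')(L, S) = Rational(-14, 5) (Function('c')(L, S) = Add(-3, Mul(Rational(1, 5), Mul(L, Pow(L, -1)))) = Add(-3, Mul(Rational(1, 5), 1)) = Add(-3, Rational(1, 5)) = Rational(-14, 5))
Mul(Add(Function('c')(Function('g')(5, -2), -7), 40), -42) = Mul(Add(Rational(-14, 5), 40), -42) = Mul(Rational(186, 5), -42) = Rational(-7812, 5)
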